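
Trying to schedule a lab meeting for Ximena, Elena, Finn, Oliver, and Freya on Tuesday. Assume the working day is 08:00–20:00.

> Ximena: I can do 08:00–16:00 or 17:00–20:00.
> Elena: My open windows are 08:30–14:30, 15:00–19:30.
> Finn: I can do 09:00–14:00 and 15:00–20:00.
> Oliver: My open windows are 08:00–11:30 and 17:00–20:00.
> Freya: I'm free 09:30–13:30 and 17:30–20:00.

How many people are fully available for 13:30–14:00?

3

Ximena, Elena, and Finn can make the full 13:30-14:00 slot — that's 3.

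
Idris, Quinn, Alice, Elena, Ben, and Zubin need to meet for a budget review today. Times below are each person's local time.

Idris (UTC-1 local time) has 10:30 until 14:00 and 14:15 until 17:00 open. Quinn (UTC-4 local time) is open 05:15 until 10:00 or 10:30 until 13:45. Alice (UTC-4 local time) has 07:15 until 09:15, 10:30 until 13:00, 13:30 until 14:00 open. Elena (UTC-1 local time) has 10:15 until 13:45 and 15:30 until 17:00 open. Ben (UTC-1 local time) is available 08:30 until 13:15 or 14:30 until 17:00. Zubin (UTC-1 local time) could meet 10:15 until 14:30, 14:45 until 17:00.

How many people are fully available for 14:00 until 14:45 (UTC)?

Idris in UTC: 11:30-15:00, 15:15-18:00 (add 1h to convert from UTC-1).
Quinn in UTC: 09:15-14:00, 14:30-17:45 (add 4h to convert from UTC-4).
Alice in UTC: 11:15-13:15, 14:30-17:00, 17:30-18:00 (add 4h to convert from UTC-4).
Elena in UTC: 11:15-14:45, 16:30-18:00 (add 1h to convert from UTC-1).
Ben in UTC: 09:30-14:15, 15:30-18:00 (add 1h to convert from UTC-1).
Zubin in UTC: 11:15-15:30, 15:45-18:00 (add 1h to convert from UTC-1).
Idris, Elena, and Zubin can make the full 14:00-14:45 slot — that's 3.

3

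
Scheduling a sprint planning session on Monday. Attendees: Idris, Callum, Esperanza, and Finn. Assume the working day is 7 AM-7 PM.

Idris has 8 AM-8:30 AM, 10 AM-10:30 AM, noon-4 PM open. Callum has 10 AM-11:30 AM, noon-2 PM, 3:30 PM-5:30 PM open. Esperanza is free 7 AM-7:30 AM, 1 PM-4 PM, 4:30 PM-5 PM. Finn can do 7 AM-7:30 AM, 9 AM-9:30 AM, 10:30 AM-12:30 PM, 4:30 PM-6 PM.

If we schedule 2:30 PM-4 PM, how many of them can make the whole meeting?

2

Idris and Esperanza can make the full 14:30-16:00 slot — that's 2.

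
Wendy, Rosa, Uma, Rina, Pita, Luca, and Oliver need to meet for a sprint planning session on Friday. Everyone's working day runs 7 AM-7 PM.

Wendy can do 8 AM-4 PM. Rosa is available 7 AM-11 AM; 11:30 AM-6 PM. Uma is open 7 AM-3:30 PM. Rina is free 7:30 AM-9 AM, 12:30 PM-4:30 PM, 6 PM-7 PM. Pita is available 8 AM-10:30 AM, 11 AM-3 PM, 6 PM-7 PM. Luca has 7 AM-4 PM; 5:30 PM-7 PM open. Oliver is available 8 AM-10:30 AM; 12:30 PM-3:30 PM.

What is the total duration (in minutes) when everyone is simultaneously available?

210

Wendy ∩ Rosa: 08:00-11:00, 11:30-16:00.
Wendy ∩ Rosa ∩ Uma: 08:00-11:00, 11:30-15:30.
Wendy ∩ Rosa ∩ Uma ∩ Rina: 08:00-09:00, 12:30-15:30.
Wendy ∩ Rosa ∩ Uma ∩ Rina ∩ Pita: 08:00-09:00, 12:30-15:00.
Wendy ∩ Rosa ∩ Uma ∩ Rina ∩ Pita ∩ Luca: 08:00-09:00, 12:30-15:00.
Wendy ∩ Rosa ∩ Uma ∩ Rina ∩ Pita ∩ Luca ∩ Oliver: 08:00-09:00, 12:30-15:00.
Summing the common windows: 60 + 150 = 210 minutes.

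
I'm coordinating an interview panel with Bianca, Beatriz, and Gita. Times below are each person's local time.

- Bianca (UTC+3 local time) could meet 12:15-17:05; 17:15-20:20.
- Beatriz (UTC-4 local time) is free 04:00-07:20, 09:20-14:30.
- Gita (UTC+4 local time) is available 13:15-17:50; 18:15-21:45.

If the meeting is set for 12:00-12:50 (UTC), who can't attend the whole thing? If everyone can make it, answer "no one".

Beatriz

Bianca in UTC: 09:15-14:05, 14:15-17:20 (subtract 3h to convert from UTC+3).
Beatriz in UTC: 08:00-11:20, 13:20-18:30 (add 4h to convert from UTC-4).
Gita in UTC: 09:15-13:50, 14:15-17:45 (subtract 4h to convert from UTC+4).
Bianca: free for 12:00-12:50. Beatriz: not fully free for 12:00-12:50. Gita: free for 12:00-12:50.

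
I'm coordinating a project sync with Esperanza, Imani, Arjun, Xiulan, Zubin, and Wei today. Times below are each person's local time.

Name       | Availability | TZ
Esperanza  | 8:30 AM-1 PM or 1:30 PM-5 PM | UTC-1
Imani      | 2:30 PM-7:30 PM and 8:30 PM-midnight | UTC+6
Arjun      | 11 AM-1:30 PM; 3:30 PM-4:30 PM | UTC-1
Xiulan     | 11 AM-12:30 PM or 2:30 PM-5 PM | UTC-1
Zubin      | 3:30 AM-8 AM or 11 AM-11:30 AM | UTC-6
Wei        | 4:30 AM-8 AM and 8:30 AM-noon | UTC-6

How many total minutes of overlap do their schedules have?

Esperanza in UTC: 09:30-14:00, 14:30-18:00 (add 1h to convert from UTC-1).
Imani in UTC: 08:30-13:30, 14:30-18:00 (subtract 6h to convert from UTC+6).
Arjun in UTC: 12:00-14:30, 16:30-17:30 (add 1h to convert from UTC-1).
Xiulan in UTC: 12:00-13:30, 15:30-18:00 (add 1h to convert from UTC-1).
Zubin in UTC: 09:30-14:00, 17:00-17:30 (add 6h to convert from UTC-6).
Wei in UTC: 10:30-14:00, 14:30-18:00 (add 6h to convert from UTC-6).
Esperanza ∩ Imani: 09:30-13:30, 14:30-18:00.
Esperanza ∩ Imani ∩ Arjun: 12:00-13:30, 16:30-17:30.
Esperanza ∩ Imani ∩ Arjun ∩ Xiulan: 12:00-13:30, 16:30-17:30.
Esperanza ∩ Imani ∩ Arjun ∩ Xiulan ∩ Zubin: 12:00-13:30, 17:00-17:30.
Esperanza ∩ Imani ∩ Arjun ∩ Xiulan ∩ Zubin ∩ Wei: 12:00-13:30, 17:00-17:30.
So the common availability across everyone is 12:00-13:30, 17:00-17:30.
Summing the common windows: 90 + 30 = 120 minutes.

120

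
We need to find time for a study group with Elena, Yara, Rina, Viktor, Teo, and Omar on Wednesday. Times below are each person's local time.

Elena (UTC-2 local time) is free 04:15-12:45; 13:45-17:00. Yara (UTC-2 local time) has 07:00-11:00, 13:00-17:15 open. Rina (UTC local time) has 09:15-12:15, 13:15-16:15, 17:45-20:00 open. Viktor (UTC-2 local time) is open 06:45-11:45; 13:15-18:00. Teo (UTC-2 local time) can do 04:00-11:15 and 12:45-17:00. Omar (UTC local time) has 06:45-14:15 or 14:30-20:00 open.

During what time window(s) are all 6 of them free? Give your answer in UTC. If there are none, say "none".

Elena in UTC: 06:15-14:45, 15:45-19:00 (add 2h to convert from UTC-2).
Yara in UTC: 09:00-13:00, 15:00-19:15 (add 2h to convert from UTC-2).
Rina in UTC: 09:15-12:15, 13:15-16:15, 17:45-20:00.
Viktor in UTC: 08:45-13:45, 15:15-20:00 (add 2h to convert from UTC-2).
Teo in UTC: 06:00-13:15, 14:45-19:00 (add 2h to convert from UTC-2).
Omar in UTC: 06:45-14:15, 14:30-20:00.
Elena ∩ Yara: 09:00-13:00, 15:45-19:00.
Elena ∩ Yara ∩ Rina: 09:15-12:15, 15:45-16:15, 17:45-19:00.
Elena ∩ Yara ∩ Rina ∩ Viktor: 09:15-12:15, 15:45-16:15, 17:45-19:00.
Elena ∩ Yara ∩ Rina ∩ Viktor ∩ Teo: 09:15-12:15, 15:45-16:15, 17:45-19:00.
Elena ∩ Yara ∩ Rina ∩ Viktor ∩ Teo ∩ Omar: 09:15-12:15, 15:45-16:15, 17:45-19:00.
So the common availability across everyone is 09:15-12:15, 15:45-16:15, 17:45-19:00.

09:15-12:15, 15:45-16:15, 17:45-19:00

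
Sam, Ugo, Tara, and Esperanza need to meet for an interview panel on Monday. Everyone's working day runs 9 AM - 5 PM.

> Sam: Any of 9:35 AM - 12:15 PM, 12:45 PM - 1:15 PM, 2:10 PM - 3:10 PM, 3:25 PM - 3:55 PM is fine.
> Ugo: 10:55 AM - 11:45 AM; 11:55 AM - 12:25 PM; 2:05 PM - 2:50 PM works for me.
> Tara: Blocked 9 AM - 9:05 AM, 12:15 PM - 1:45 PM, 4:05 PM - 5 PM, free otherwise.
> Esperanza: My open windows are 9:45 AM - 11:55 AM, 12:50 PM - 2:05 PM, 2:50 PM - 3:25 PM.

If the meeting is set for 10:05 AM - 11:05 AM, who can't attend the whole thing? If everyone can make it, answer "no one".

Sam free: 09:35-12:15, 12:45-13:15, 14:10-15:10, 15:25-15:55.
Ugo free: 10:55-11:45, 11:55-12:25, 14:05-14:50.
Tara free: 09:05-12:15, 13:45-16:05 (invert busy blocks within the working day).
Esperanza free: 09:45-11:55, 12:50-14:05, 14:50-15:25.
Sam: free for 10:05-11:05. Ugo: not fully free for 10:05-11:05. Tara: free for 10:05-11:05. Esperanza: free for 10:05-11:05.

Ugo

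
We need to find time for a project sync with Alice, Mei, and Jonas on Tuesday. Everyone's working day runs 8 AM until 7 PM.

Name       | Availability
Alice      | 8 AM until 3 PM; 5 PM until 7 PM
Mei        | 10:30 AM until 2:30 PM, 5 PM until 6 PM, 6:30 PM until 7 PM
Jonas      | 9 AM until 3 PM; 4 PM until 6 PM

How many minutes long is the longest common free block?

240

Alice ∩ Mei: 10:30-14:30, 17:00-18:00, 18:30-19:00.
Alice ∩ Mei ∩ Jonas: 10:30-14:30, 17:00-18:00.
Those are the intersection windows.
The longest is 10:30-14:30 at 240 minutes.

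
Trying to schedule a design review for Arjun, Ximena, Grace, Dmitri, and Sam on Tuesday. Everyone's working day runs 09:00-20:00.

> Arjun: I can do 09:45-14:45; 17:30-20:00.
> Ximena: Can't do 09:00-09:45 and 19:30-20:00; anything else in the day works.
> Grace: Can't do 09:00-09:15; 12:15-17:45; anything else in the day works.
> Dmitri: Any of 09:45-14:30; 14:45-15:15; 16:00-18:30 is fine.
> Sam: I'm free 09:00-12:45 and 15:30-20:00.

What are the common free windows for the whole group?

Arjun free: 09:45-14:45, 17:30-20:00.
Ximena free: 09:45-19:30 (invert busy blocks within the working day).
Grace free: 09:15-12:15, 17:45-20:00 (invert busy blocks within the working day).
Dmitri free: 09:45-14:30, 14:45-15:15, 16:00-18:30.
Sam free: 09:00-12:45, 15:30-20:00.
Arjun ∩ Ximena: 09:45-14:45, 17:30-19:30.
Arjun ∩ Ximena ∩ Grace: 09:45-12:15, 17:45-19:30.
Arjun ∩ Ximena ∩ Grace ∩ Dmitri: 09:45-12:15, 17:45-18:30.
Arjun ∩ Ximena ∩ Grace ∩ Dmitri ∩ Sam: 09:45-12:15, 17:45-18:30.
So the common availability across everyone is 09:45-12:15, 17:45-18:30.

09:45-12:15, 17:45-18:30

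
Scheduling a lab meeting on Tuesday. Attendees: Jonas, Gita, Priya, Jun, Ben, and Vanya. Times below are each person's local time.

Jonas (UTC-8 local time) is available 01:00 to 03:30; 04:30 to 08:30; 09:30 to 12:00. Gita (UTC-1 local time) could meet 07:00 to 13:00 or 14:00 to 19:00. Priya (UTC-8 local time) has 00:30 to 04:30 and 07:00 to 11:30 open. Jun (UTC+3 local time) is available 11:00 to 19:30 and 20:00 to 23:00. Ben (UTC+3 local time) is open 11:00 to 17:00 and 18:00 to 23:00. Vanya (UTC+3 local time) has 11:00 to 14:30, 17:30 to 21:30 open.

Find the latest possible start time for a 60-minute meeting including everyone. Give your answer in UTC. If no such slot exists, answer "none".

17:30

Jonas in UTC: 09:00-11:30, 12:30-16:30, 17:30-20:00 (add 8h to convert from UTC-8).
Gita in UTC: 08:00-14:00, 15:00-20:00 (add 1h to convert from UTC-1).
Priya in UTC: 08:30-12:30, 15:00-19:30 (add 8h to convert from UTC-8).
Jun in UTC: 08:00-16:30, 17:00-20:00 (subtract 3h to convert from UTC+3).
Ben in UTC: 08:00-14:00, 15:00-20:00 (subtract 3h to convert from UTC+3).
Vanya in UTC: 08:00-11:30, 14:30-18:30 (subtract 3h to convert from UTC+3).
Jonas ∩ Gita: 09:00-11:30, 12:30-14:00, 15:00-16:30, 17:30-20:00.
Jonas ∩ Gita ∩ Priya: 09:00-11:30, 15:00-16:30, 17:30-19:30.
Jonas ∩ Gita ∩ Priya ∩ Jun: 09:00-11:30, 15:00-16:30, 17:30-19:30.
Jonas ∩ Gita ∩ Priya ∩ Jun ∩ Ben: 09:00-11:30, 15:00-16:30, 17:30-19:30.
Jonas ∩ Gita ∩ Priya ∩ Jun ∩ Ben ∩ Vanya: 09:00-11:30, 15:00-16:30, 17:30-18:30.
The last common window of at least 60 minutes is 17:30-18:30; a 60-minute meeting can start as late as 17:30 and still end by 18:30.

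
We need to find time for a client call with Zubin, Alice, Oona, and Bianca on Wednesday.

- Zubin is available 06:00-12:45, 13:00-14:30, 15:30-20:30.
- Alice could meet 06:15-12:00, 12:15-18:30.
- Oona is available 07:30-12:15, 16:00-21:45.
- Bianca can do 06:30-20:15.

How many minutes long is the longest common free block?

Zubin ∩ Alice: 06:15-12:00, 12:15-12:45, 13:00-14:30, 15:30-18:30.
Zubin ∩ Alice ∩ Oona: 07:30-12:00, 16:00-18:30.
Zubin ∩ Alice ∩ Oona ∩ Bianca: 07:30-12:00, 16:00-18:30.
The longest is 07:30-12:00 at 270 minutes.

270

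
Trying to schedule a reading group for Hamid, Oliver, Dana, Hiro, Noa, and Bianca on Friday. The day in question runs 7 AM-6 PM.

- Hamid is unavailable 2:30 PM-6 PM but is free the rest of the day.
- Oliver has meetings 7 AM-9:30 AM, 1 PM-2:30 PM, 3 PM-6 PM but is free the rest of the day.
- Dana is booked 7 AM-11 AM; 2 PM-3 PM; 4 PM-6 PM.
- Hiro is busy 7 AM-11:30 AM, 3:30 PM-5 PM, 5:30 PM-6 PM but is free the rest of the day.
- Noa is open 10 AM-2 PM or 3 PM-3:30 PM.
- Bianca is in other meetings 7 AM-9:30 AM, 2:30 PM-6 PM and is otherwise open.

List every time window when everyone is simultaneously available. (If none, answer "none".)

Hamid free: 07:00-14:30 (invert busy blocks within the working day).
Oliver free: 09:30-13:00, 14:30-15:00 (invert busy blocks within the working day).
Dana free: 11:00-14:00, 15:00-16:00 (invert busy blocks within the working day).
Hiro free: 11:30-15:30, 17:00-17:30 (invert busy blocks within the working day).
Noa free: 10:00-14:00, 15:00-15:30.
Bianca free: 09:30-14:30 (invert busy blocks within the working day).
Hamid ∩ Oliver: 09:30-13:00.
Hamid ∩ Oliver ∩ Dana: 11:00-13:00.
Hamid ∩ Oliver ∩ Dana ∩ Hiro: 11:30-13:00.
Hamid ∩ Oliver ∩ Dana ∩ Hiro ∩ Noa: 11:30-13:00.
Hamid ∩ Oliver ∩ Dana ∩ Hiro ∩ Noa ∩ Bianca: 11:30-13:00.

11:30-13:00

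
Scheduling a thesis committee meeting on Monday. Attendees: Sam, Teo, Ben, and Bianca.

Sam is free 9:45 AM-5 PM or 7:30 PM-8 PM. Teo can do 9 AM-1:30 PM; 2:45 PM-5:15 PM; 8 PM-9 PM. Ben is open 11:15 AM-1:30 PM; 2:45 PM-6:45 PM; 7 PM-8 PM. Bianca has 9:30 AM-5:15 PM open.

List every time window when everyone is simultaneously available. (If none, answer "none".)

11:15-13:30, 14:45-17:00

Sam ∩ Teo: 09:45-13:30, 14:45-17:00.
Sam ∩ Teo ∩ Ben: 11:15-13:30, 14:45-17:00.
Sam ∩ Teo ∩ Ben ∩ Bianca: 11:15-13:30, 14:45-17:00.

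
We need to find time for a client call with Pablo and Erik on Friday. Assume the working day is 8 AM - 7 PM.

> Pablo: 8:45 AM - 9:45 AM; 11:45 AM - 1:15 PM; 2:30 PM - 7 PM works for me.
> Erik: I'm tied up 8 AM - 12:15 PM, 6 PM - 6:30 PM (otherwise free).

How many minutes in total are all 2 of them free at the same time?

Pablo free: 08:45-09:45, 11:45-13:15, 14:30-19:00.
Erik free: 12:15-18:00, 18:30-19:00 (invert busy blocks within the working day).
Pablo ∩ Erik: 12:15-13:15, 14:30-18:00, 18:30-19:00.
Summing the common windows: 60 + 210 + 30 = 300 minutes.

300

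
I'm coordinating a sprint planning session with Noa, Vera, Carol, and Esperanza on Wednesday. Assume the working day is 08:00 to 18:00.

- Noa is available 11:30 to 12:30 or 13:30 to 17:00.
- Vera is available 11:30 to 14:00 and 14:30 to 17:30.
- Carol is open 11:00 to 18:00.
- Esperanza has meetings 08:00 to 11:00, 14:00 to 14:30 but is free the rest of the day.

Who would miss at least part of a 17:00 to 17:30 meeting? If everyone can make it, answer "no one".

Noa free: 11:30-12:30, 13:30-17:00.
Vera free: 11:30-14:00, 14:30-17:30.
Carol free: 11:00-18:00.
Esperanza free: 11:00-14:00, 14:30-18:00 (invert busy blocks within the working day).
Noa: not fully free for 17:00-17:30. Vera: free for 17:00-17:30. Carol: free for 17:00-17:30. Esperanza: free for 17:00-17:30.

Noa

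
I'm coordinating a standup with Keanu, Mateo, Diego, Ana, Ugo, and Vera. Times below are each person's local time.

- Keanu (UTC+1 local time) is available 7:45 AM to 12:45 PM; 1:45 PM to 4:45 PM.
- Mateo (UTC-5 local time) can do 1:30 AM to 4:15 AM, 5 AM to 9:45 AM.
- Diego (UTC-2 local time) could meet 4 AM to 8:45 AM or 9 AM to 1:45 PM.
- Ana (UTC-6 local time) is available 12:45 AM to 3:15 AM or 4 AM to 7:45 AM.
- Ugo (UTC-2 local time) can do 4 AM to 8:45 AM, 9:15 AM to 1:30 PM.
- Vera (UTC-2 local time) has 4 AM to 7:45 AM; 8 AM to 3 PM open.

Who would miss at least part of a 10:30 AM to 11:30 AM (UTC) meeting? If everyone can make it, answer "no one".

Keanu in UTC: 06:45-11:45, 12:45-15:45 (subtract 1h to convert from UTC+1).
Mateo in UTC: 06:30-09:15, 10:00-14:45 (add 5h to convert from UTC-5).
Diego in UTC: 06:00-10:45, 11:00-15:45 (add 2h to convert from UTC-2).
Ana in UTC: 06:45-09:15, 10:00-13:45 (add 6h to convert from UTC-6).
Ugo in UTC: 06:00-10:45, 11:15-15:30 (add 2h to convert from UTC-2).
Vera in UTC: 06:00-09:45, 10:00-17:00 (add 2h to convert from UTC-2).
Keanu: free for 10:30-11:30. Mateo: free for 10:30-11:30. Diego: not fully free for 10:30-11:30. Ana: free for 10:30-11:30. Ugo: not fully free for 10:30-11:30. Vera: free for 10:30-11:30.

Diego, Ugo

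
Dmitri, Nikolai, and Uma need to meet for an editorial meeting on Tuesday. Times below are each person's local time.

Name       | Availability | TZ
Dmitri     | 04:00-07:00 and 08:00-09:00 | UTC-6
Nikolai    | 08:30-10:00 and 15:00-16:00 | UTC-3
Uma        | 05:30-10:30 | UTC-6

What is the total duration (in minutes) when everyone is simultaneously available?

90

Dmitri in UTC: 10:00-13:00, 14:00-15:00 (add 6h to convert from UTC-6).
Nikolai in UTC: 11:30-13:00, 18:00-19:00 (add 3h to convert from UTC-3).
Uma in UTC: 11:30-16:30 (add 6h to convert from UTC-6).
Dmitri ∩ Nikolai: 11:30-13:00.
Dmitri ∩ Nikolai ∩ Uma: 11:30-13:00.
That's a single block of 90 minutes.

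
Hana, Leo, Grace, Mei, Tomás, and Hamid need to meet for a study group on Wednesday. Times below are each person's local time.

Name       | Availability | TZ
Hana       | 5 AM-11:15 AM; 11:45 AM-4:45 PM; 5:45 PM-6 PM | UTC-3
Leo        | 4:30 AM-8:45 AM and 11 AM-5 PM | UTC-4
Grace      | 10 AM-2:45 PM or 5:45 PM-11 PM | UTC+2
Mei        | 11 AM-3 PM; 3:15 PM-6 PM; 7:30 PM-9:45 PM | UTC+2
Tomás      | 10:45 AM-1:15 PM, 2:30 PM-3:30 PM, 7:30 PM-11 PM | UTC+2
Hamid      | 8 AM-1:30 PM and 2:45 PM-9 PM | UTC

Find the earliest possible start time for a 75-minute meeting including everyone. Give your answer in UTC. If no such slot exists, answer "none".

09:00

Hana in UTC: 08:00-14:15, 14:45-19:45, 20:45-21:00 (add 3h to convert from UTC-3).
Leo in UTC: 08:30-12:45, 15:00-21:00 (add 4h to convert from UTC-4).
Grace in UTC: 08:00-12:45, 15:45-21:00 (subtract 2h to convert from UTC+2).
Mei in UTC: 09:00-13:00, 13:15-16:00, 17:30-19:45 (subtract 2h to convert from UTC+2).
Tomás in UTC: 08:45-11:15, 12:30-13:30, 17:30-21:00 (subtract 2h to convert from UTC+2).
Hamid in UTC: 08:00-13:30, 14:45-21:00.
Hana ∩ Leo: 08:30-12:45, 15:00-19:45, 20:45-21:00.
Hana ∩ Leo ∩ Grace: 08:30-12:45, 15:45-19:45, 20:45-21:00.
Hana ∩ Leo ∩ Grace ∩ Mei: 09:00-12:45, 15:45-16:00, 17:30-19:45.
Hana ∩ Leo ∩ Grace ∩ Mei ∩ Tomás: 09:00-11:15, 12:30-12:45, 17:30-19:45.
Hana ∩ Leo ∩ Grace ∩ Mei ∩ Tomás ∩ Hamid: 09:00-11:15, 12:30-12:45, 17:30-19:45.
The first common window of at least 75 minutes is 09:00-11:15, so the earliest start is 09:00.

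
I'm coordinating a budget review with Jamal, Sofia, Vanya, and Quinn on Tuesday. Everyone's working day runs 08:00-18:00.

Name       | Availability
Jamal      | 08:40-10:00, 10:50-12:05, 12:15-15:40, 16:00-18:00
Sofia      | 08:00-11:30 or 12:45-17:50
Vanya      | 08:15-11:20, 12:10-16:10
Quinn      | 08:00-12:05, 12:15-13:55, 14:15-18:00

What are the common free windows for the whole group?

08:40-10:00, 10:50-11:20, 12:45-13:55, 14:15-15:40, 16:00-16:10

Jamal ∩ Sofia: 08:40-10:00, 10:50-11:30, 12:45-15:40, 16:00-17:50.
Jamal ∩ Sofia ∩ Vanya: 08:40-10:00, 10:50-11:20, 12:45-15:40, 16:00-16:10.
Jamal ∩ Sofia ∩ Vanya ∩ Quinn: 08:40-10:00, 10:50-11:20, 12:45-13:55, 14:15-15:40, 16:00-16:10.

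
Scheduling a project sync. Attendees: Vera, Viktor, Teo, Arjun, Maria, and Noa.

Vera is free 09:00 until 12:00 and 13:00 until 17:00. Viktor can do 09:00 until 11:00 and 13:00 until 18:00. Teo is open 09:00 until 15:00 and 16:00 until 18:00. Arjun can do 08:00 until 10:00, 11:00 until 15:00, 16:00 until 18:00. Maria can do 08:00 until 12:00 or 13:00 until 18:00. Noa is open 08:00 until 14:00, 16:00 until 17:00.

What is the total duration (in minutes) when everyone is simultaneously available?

Vera ∩ Viktor: 09:00-11:00, 13:00-17:00.
Vera ∩ Viktor ∩ Teo: 09:00-11:00, 13:00-15:00, 16:00-17:00.
Vera ∩ Viktor ∩ Teo ∩ Arjun: 09:00-10:00, 13:00-15:00, 16:00-17:00.
Vera ∩ Viktor ∩ Teo ∩ Arjun ∩ Maria: 09:00-10:00, 13:00-15:00, 16:00-17:00.
Vera ∩ Viktor ∩ Teo ∩ Arjun ∩ Maria ∩ Noa: 09:00-10:00, 13:00-14:00, 16:00-17:00.
Those are the intersection windows.
Summing the common windows: 60 + 60 + 60 = 180 minutes.

180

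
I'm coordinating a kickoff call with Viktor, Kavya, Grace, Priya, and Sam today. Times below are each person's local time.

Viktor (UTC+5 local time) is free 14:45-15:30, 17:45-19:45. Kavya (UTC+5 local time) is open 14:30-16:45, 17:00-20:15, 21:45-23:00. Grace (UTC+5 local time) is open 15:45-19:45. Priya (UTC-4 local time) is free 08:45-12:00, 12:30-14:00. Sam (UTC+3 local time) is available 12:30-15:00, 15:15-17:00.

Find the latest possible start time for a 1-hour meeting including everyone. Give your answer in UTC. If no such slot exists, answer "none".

Viktor in UTC: 09:45-10:30, 12:45-14:45 (subtract 5h to convert from UTC+5).
Kavya in UTC: 09:30-11:45, 12:00-15:15, 16:45-18:00 (subtract 5h to convert from UTC+5).
Grace in UTC: 10:45-14:45 (subtract 5h to convert from UTC+5).
Priya in UTC: 12:45-16:00, 16:30-18:00 (add 4h to convert from UTC-4).
Sam in UTC: 09:30-12:00, 12:15-14:00 (subtract 3h to convert from UTC+3).
Viktor ∩ Kavya: 09:45-10:30, 12:45-14:45.
Viktor ∩ Kavya ∩ Grace: 12:45-14:45.
Viktor ∩ Kavya ∩ Grace ∩ Priya: 12:45-14:45.
Viktor ∩ Kavya ∩ Grace ∩ Priya ∩ Sam: 12:45-14:00.
The last common window of at least 60 minutes is 12:45-14:00; a 60-minute meeting can start as late as 13:00 and still end by 14:00.

13:00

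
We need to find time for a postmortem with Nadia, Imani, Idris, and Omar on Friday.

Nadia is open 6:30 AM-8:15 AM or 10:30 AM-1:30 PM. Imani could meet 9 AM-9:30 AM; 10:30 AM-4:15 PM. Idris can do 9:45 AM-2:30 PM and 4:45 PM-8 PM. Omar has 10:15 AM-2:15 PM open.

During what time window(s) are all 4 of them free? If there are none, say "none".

Nadia ∩ Imani: 10:30-13:30.
Nadia ∩ Imani ∩ Idris: 10:30-13:30.
Nadia ∩ Imani ∩ Idris ∩ Omar: 10:30-13:30.

10:30-13:30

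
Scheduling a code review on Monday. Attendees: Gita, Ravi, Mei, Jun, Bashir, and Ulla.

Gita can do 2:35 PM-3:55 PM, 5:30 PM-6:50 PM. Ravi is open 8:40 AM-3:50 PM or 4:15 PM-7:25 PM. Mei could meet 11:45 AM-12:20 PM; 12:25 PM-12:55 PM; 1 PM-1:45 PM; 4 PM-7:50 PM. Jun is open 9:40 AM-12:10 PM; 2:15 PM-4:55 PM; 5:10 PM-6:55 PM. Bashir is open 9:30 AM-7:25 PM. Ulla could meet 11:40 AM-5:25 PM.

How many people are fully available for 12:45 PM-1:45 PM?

Ravi, Bashir, and Ulla can make the full 12:45-13:45 slot — that's 3.

3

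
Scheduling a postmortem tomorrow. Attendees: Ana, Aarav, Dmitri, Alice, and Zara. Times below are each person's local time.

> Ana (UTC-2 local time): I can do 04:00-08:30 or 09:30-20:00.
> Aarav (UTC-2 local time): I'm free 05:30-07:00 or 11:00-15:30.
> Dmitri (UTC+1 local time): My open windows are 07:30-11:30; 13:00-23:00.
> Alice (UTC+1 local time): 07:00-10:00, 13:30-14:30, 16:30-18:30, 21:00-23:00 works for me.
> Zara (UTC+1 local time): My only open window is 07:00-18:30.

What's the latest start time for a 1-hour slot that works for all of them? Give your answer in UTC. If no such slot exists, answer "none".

Ana in UTC: 06:00-10:30, 11:30-22:00 (add 2h to convert from UTC-2).
Aarav in UTC: 07:30-09:00, 13:00-17:30 (add 2h to convert from UTC-2).
Dmitri in UTC: 06:30-10:30, 12:00-22:00 (subtract 1h to convert from UTC+1).
Alice in UTC: 06:00-09:00, 12:30-13:30, 15:30-17:30, 20:00-22:00 (subtract 1h to convert from UTC+1).
Zara in UTC: 06:00-17:30 (subtract 1h to convert from UTC+1).
Ana ∩ Aarav: 07:30-09:00, 13:00-17:30.
Ana ∩ Aarav ∩ Dmitri: 07:30-09:00, 13:00-17:30.
Ana ∩ Aarav ∩ Dmitri ∩ Alice: 07:30-09:00, 13:00-13:30, 15:30-17:30.
Ana ∩ Aarav ∩ Dmitri ∩ Alice ∩ Zara: 07:30-09:00, 13:00-13:30, 15:30-17:30.
The last common window of at least 60 minutes is 15:30-17:30; a 60-minute meeting can start as late as 16:30 and still end by 17:30.

16:30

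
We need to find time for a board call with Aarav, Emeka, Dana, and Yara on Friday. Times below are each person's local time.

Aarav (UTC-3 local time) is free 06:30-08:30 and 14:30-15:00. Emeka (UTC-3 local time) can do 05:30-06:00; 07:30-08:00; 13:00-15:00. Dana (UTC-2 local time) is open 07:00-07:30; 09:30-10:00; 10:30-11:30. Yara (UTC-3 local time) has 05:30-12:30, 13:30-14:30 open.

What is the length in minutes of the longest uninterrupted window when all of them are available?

Aarav in UTC: 09:30-11:30, 17:30-18:00 (add 3h to convert from UTC-3).
Emeka in UTC: 08:30-09:00, 10:30-11:00, 16:00-18:00 (add 3h to convert from UTC-3).
Dana in UTC: 09:00-09:30, 11:30-12:00, 12:30-13:30 (add 2h to convert from UTC-2).
Yara in UTC: 08:30-15:30, 16:30-17:30 (add 3h to convert from UTC-3).
Aarav ∩ Emeka: 10:30-11:00, 17:30-18:00.
Aarav ∩ Emeka ∩ Dana: ∅.
Aarav ∩ Emeka ∩ Dana ∩ Yara: ∅.
There is no time when everyone is free.
No common window exists, so the longest block is 0 minutes.

0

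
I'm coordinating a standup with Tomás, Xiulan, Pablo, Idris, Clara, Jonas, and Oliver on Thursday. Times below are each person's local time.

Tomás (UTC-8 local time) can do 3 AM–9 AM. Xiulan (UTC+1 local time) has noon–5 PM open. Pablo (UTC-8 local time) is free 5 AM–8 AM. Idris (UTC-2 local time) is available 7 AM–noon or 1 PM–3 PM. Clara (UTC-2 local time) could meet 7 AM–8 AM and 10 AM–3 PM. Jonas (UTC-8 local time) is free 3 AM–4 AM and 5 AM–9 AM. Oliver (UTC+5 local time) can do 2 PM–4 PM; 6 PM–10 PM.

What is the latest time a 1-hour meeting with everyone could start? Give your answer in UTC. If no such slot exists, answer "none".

Tomás in UTC: 11:00-17:00 (add 8h to convert from UTC-8).
Xiulan in UTC: 11:00-16:00 (subtract 1h to convert from UTC+1).
Pablo in UTC: 13:00-16:00 (add 8h to convert from UTC-8).
Idris in UTC: 09:00-14:00, 15:00-17:00 (add 2h to convert from UTC-2).
Clara in UTC: 09:00-10:00, 12:00-17:00 (add 2h to convert from UTC-2).
Jonas in UTC: 11:00-12:00, 13:00-17:00 (add 8h to convert from UTC-8).
Oliver in UTC: 09:00-11:00, 13:00-17:00 (subtract 5h to convert from UTC+5).
Tomás ∩ Xiulan: 11:00-16:00.
Tomás ∩ Xiulan ∩ Pablo: 13:00-16:00.
Tomás ∩ Xiulan ∩ Pablo ∩ Idris: 13:00-14:00, 15:00-16:00.
Tomás ∩ Xiulan ∩ Pablo ∩ Idris ∩ Clara: 13:00-14:00, 15:00-16:00.
Tomás ∩ Xiulan ∩ Pablo ∩ Idris ∩ Clara ∩ Jonas: 13:00-14:00, 15:00-16:00.
Tomás ∩ Xiulan ∩ Pablo ∩ Idris ∩ Clara ∩ Jonas ∩ Oliver: 13:00-14:00, 15:00-16:00.
The last common window of at least 60 minutes is 15:00-16:00; a 60-minute meeting can start as late as 15:00 and still end by 16:00.

15:00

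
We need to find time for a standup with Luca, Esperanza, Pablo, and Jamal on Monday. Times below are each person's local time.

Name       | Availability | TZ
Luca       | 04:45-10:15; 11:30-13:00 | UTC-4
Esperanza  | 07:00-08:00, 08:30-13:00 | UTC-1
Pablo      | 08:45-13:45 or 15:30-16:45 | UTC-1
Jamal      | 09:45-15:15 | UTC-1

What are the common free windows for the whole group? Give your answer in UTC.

Luca in UTC: 08:45-14:15, 15:30-17:00 (add 4h to convert from UTC-4).
Esperanza in UTC: 08:00-09:00, 09:30-14:00 (add 1h to convert from UTC-1).
Pablo in UTC: 09:45-14:45, 16:30-17:45 (add 1h to convert from UTC-1).
Jamal in UTC: 10:45-16:15 (add 1h to convert from UTC-1).
Luca ∩ Esperanza: 08:45-09:00, 09:30-14:00.
Luca ∩ Esperanza ∩ Pablo: 09:45-14:00.
Luca ∩ Esperanza ∩ Pablo ∩ Jamal: 10:45-14:00.

10:45-14:00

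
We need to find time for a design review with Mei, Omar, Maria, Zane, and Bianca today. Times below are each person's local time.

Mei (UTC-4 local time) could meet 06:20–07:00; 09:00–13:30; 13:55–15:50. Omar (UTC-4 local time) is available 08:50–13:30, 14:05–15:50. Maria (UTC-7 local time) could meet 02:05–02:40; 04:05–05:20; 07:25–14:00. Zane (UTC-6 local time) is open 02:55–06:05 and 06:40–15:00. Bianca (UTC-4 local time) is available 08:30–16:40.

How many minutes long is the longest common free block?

185

Mei in UTC: 10:20-11:00, 13:00-17:30, 17:55-19:50 (add 4h to convert from UTC-4).
Omar in UTC: 12:50-17:30, 18:05-19:50 (add 4h to convert from UTC-4).
Maria in UTC: 09:05-09:40, 11:05-12:20, 14:25-21:00 (add 7h to convert from UTC-7).
Zane in UTC: 08:55-12:05, 12:40-21:00 (add 6h to convert from UTC-6).
Bianca in UTC: 12:30-20:40 (add 4h to convert from UTC-4).
Mei ∩ Omar: 13:00-17:30, 18:05-19:50.
Mei ∩ Omar ∩ Maria: 14:25-17:30, 18:05-19:50.
Mei ∩ Omar ∩ Maria ∩ Zane: 14:25-17:30, 18:05-19:50.
Mei ∩ Omar ∩ Maria ∩ Zane ∩ Bianca: 14:25-17:30, 18:05-19:50.
The longest is 14:25-17:30 at 185 minutes.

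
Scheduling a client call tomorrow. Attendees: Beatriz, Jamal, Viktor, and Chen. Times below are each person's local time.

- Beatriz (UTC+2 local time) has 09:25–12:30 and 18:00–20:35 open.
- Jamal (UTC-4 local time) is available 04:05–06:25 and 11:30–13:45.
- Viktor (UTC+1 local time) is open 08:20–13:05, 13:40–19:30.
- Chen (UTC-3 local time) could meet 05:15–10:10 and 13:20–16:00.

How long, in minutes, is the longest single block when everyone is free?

130

Beatriz in UTC: 07:25-10:30, 16:00-18:35 (subtract 2h to convert from UTC+2).
Jamal in UTC: 08:05-10:25, 15:30-17:45 (add 4h to convert from UTC-4).
Viktor in UTC: 07:20-12:05, 12:40-18:30 (subtract 1h to convert from UTC+1).
Chen in UTC: 08:15-13:10, 16:20-19:00 (add 3h to convert from UTC-3).
Beatriz ∩ Jamal: 08:05-10:25, 16:00-17:45.
Beatriz ∩ Jamal ∩ Viktor: 08:05-10:25, 16:00-17:45.
Beatriz ∩ Jamal ∩ Viktor ∩ Chen: 08:15-10:25, 16:20-17:45.
The longest is 08:15-10:25 at 130 minutes.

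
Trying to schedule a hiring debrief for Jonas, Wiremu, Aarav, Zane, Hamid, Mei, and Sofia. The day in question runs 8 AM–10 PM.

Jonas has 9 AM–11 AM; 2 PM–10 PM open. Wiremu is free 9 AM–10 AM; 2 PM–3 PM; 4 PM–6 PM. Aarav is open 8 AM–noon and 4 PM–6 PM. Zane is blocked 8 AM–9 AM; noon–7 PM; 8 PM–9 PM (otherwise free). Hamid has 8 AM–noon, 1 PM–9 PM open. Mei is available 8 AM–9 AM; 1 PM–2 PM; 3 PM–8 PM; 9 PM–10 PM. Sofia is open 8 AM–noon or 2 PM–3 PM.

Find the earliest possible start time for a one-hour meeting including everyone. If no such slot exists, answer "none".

none

Jonas free: 09:00-11:00, 14:00-22:00.
Wiremu free: 09:00-10:00, 14:00-15:00, 16:00-18:00.
Aarav free: 08:00-12:00, 16:00-18:00.
Zane free: 09:00-12:00, 19:00-20:00, 21:00-22:00 (invert busy blocks within the working day).
Hamid free: 08:00-12:00, 13:00-21:00.
Mei free: 08:00-09:00, 13:00-14:00, 15:00-20:00, 21:00-22:00.
Sofia free: 08:00-12:00, 14:00-15:00.
Jonas ∩ Wiremu: 09:00-10:00, 14:00-15:00, 16:00-18:00.
Jonas ∩ Wiremu ∩ Aarav: 09:00-10:00, 16:00-18:00.
Jonas ∩ Wiremu ∩ Aarav ∩ Zane: 09:00-10:00.
Jonas ∩ Wiremu ∩ Aarav ∩ Zane ∩ Hamid: 09:00-10:00.
Jonas ∩ Wiremu ∩ Aarav ∩ Zane ∩ Hamid ∩ Mei: ∅.
Jonas ∩ Wiremu ∩ Aarav ∩ Zane ∩ Hamid ∩ Mei ∩ Sofia: ∅.
There is no time when everyone is free.
No common window is at least 60 minutes long.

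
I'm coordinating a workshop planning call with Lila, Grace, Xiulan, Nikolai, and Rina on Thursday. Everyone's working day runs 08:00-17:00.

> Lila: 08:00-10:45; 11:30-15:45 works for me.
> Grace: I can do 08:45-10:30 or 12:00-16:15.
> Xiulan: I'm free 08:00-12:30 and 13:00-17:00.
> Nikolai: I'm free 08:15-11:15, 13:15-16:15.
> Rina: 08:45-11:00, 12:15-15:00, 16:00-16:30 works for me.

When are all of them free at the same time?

08:45-10:30, 13:15-15:00

Lila ∩ Grace: 08:45-10:30, 12:00-15:45.
Lila ∩ Grace ∩ Xiulan: 08:45-10:30, 12:00-12:30, 13:00-15:45.
Lila ∩ Grace ∩ Xiulan ∩ Nikolai: 08:45-10:30, 13:15-15:45.
Lila ∩ Grace ∩ Xiulan ∩ Nikolai ∩ Rina: 08:45-10:30, 13:15-15:00.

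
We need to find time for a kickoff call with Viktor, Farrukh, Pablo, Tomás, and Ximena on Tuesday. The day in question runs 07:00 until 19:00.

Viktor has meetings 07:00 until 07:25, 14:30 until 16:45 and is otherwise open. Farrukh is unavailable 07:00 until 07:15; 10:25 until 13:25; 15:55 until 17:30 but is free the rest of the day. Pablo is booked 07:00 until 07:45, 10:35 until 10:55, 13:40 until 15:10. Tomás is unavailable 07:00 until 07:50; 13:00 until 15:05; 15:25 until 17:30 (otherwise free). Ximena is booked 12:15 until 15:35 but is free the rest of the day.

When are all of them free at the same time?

07:50-10:25, 17:30-19:00

Viktor free: 07:25-14:30, 16:45-19:00 (invert busy blocks within the working day).
Farrukh free: 07:15-10:25, 13:25-15:55, 17:30-19:00 (invert busy blocks within the working day).
Pablo free: 07:45-10:35, 10:55-13:40, 15:10-19:00 (invert busy blocks within the working day).
Tomás free: 07:50-13:00, 15:05-15:25, 17:30-19:00 (invert busy blocks within the working day).
Ximena free: 07:00-12:15, 15:35-19:00 (invert busy blocks within the working day).
Viktor ∩ Farrukh: 07:25-10:25, 13:25-14:30, 17:30-19:00.
Viktor ∩ Farrukh ∩ Pablo: 07:45-10:25, 13:25-13:40, 17:30-19:00.
Viktor ∩ Farrukh ∩ Pablo ∩ Tomás: 07:50-10:25, 17:30-19:00.
Viktor ∩ Farrukh ∩ Pablo ∩ Tomás ∩ Ximena: 07:50-10:25, 17:30-19:00.
So the common availability across everyone is 07:50-10:25, 17:30-19:00.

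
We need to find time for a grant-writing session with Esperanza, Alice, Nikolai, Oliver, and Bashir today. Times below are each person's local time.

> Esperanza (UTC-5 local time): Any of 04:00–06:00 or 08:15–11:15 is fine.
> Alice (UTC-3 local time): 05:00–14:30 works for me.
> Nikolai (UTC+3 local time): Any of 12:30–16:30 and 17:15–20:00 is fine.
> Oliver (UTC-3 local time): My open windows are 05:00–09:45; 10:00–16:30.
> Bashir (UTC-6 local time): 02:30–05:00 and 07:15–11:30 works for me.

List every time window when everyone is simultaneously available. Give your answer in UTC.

Esperanza in UTC: 09:00-11:00, 13:15-16:15 (add 5h to convert from UTC-5).
Alice in UTC: 08:00-17:30 (add 3h to convert from UTC-3).
Nikolai in UTC: 09:30-13:30, 14:15-17:00 (subtract 3h to convert from UTC+3).
Oliver in UTC: 08:00-12:45, 13:00-19:30 (add 3h to convert from UTC-3).
Bashir in UTC: 08:30-11:00, 13:15-17:30 (add 6h to convert from UTC-6).
Esperanza ∩ Alice: 09:00-11:00, 13:15-16:15.
Esperanza ∩ Alice ∩ Nikolai: 09:30-11:00, 13:15-13:30, 14:15-16:15.
Esperanza ∩ Alice ∩ Nikolai ∩ Oliver: 09:30-11:00, 13:15-13:30, 14:15-16:15.
Esperanza ∩ Alice ∩ Nikolai ∩ Oliver ∩ Bashir: 09:30-11:00, 13:15-13:30, 14:15-16:15.

09:30-11:00, 13:15-13:30, 14:15-16:15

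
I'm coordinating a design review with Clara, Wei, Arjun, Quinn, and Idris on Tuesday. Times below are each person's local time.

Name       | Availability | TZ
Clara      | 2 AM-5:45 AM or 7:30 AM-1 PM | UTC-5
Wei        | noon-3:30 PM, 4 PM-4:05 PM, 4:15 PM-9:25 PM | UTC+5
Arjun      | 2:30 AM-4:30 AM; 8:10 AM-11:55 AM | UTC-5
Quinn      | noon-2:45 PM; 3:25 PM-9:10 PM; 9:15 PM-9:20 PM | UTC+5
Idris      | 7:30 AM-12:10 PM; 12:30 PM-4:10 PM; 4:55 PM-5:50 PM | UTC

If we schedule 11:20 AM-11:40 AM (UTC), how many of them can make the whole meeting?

Clara in UTC: 07:00-10:45, 12:30-18:00 (add 5h to convert from UTC-5).
Wei in UTC: 07:00-10:30, 11:00-11:05, 11:15-16:25 (subtract 5h to convert from UTC+5).
Arjun in UTC: 07:30-09:30, 13:10-16:55 (add 5h to convert from UTC-5).
Quinn in UTC: 07:00-09:45, 10:25-16:10, 16:15-16:20 (subtract 5h to convert from UTC+5).
Idris in UTC: 07:30-12:10, 12:30-16:10, 16:55-17:50.
Wei, Quinn, and Idris can make the full 11:20-11:40 slot — that's 3.

3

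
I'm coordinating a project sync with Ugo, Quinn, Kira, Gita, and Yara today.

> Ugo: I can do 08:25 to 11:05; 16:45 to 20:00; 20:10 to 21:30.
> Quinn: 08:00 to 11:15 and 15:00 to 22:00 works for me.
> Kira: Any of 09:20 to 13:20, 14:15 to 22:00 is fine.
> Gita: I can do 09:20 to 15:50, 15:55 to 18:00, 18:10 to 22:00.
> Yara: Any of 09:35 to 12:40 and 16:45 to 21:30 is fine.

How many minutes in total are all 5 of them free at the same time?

355

Ugo ∩ Quinn: 08:25-11:05, 16:45-20:00, 20:10-21:30.
Ugo ∩ Quinn ∩ Kira: 09:20-11:05, 16:45-20:00, 20:10-21:30.
Ugo ∩ Quinn ∩ Kira ∩ Gita: 09:20-11:05, 16:45-18:00, 18:10-20:00, 20:10-21:30.
Ugo ∩ Quinn ∩ Kira ∩ Gita ∩ Yara: 09:35-11:05, 16:45-18:00, 18:10-20:00, 20:10-21:30.
Those are the intersection windows.
Summing the common windows: 90 + 75 + 110 + 80 = 355 minutes.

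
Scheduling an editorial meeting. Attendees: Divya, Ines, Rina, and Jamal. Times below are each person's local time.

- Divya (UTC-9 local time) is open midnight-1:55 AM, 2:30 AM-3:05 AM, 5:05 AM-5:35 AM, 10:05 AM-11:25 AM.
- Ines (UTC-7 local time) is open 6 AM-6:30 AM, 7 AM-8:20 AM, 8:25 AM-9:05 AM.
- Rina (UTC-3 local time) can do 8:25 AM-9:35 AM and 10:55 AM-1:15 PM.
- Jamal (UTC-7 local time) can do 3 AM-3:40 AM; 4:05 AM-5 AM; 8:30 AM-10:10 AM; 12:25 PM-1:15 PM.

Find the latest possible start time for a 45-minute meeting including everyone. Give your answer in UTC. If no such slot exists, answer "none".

none

Divya in UTC: 09:00-10:55, 11:30-12:05, 14:05-14:35, 19:05-20:25 (add 9h to convert from UTC-9).
Ines in UTC: 13:00-13:30, 14:00-15:20, 15:25-16:05 (add 7h to convert from UTC-7).
Rina in UTC: 11:25-12:35, 13:55-16:15 (add 3h to convert from UTC-3).
Jamal in UTC: 10:00-10:40, 11:05-12:00, 15:30-17:10, 19:25-20:15 (add 7h to convert from UTC-7).
Divya ∩ Ines: 14:05-14:35.
Divya ∩ Ines ∩ Rina: 14:05-14:35.
Divya ∩ Ines ∩ Rina ∩ Jamal: ∅.
There is no time when everyone is free.
No common window is at least 45 minutes long.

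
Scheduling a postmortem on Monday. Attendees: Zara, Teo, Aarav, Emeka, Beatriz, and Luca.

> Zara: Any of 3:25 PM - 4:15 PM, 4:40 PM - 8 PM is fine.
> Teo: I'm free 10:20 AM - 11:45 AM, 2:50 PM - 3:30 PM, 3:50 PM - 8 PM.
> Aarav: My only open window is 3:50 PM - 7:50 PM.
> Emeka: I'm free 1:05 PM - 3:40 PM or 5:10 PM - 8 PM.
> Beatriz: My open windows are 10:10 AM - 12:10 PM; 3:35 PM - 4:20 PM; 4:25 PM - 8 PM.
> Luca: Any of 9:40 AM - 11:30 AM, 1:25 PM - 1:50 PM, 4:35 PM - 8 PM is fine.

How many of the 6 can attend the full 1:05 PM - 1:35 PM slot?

Emeka can make the full 13:05-13:35 slot — that's 1.

1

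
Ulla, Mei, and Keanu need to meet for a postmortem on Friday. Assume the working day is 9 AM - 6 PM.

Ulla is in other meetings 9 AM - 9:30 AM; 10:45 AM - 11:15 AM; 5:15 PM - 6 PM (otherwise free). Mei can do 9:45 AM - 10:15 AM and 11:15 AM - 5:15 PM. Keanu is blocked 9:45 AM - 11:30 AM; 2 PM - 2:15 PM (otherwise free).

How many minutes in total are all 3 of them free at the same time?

Ulla free: 09:30-10:45, 11:15-17:15 (invert busy blocks within the working day).
Mei free: 09:45-10:15, 11:15-17:15.
Keanu free: 09:00-09:45, 11:30-14:00, 14:15-18:00 (invert busy blocks within the working day).
Ulla ∩ Mei: 09:45-10:15, 11:15-17:15.
Ulla ∩ Mei ∩ Keanu: 11:30-14:00, 14:15-17:15.
So the common availability across everyone is 11:30-14:00, 14:15-17:15.
Summing the common windows: 150 + 180 = 330 minutes.

330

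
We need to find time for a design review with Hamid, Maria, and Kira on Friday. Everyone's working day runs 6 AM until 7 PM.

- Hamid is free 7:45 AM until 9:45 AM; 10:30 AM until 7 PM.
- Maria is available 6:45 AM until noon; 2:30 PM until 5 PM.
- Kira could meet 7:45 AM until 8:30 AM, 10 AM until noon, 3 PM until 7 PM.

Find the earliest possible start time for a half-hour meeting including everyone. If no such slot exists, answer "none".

Hamid ∩ Maria: 07:45-09:45, 10:30-12:00, 14:30-17:00.
Hamid ∩ Maria ∩ Kira: 07:45-08:30, 10:30-12:00, 15:00-17:00.
So the common availability across everyone is 07:45-08:30, 10:30-12:00, 15:00-17:00.
The first common window of at least 30 minutes is 07:45-08:30, so the earliest start is 07:45.

07:45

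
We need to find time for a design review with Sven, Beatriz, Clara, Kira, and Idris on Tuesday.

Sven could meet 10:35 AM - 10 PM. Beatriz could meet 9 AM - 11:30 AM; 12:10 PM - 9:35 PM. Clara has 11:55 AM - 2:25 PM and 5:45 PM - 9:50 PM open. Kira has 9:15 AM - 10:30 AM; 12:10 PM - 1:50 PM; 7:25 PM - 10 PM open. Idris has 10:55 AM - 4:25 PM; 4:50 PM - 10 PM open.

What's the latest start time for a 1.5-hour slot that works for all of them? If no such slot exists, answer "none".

Sven ∩ Beatriz: 10:35-11:30, 12:10-21:35.
Sven ∩ Beatriz ∩ Clara: 12:10-14:25, 17:45-21:35.
Sven ∩ Beatriz ∩ Clara ∩ Kira: 12:10-13:50, 19:25-21:35.
Sven ∩ Beatriz ∩ Clara ∩ Kira ∩ Idris: 12:10-13:50, 19:25-21:35.
The last common window of at least 90 minutes is 19:25-21:35; a 90-minute meeting can start as late as 20:05 and still end by 21:35.

20:05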